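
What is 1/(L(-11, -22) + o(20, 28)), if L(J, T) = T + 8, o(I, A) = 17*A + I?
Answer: 1/482 ≈ 0.0020747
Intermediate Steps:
o(I, A) = I + 17*A
L(J, T) = 8 + T
1/(L(-11, -22) + o(20, 28)) = 1/((8 - 22) + (20 + 17*28)) = 1/(-14 + (20 + 476)) = 1/(-14 + 496) = 1/482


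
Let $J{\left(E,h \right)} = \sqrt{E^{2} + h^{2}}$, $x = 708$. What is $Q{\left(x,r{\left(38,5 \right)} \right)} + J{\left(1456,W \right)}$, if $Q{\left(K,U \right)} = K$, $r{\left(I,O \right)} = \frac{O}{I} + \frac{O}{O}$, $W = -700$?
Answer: $708 + 28 \sqrt{3329} \approx 2323.5$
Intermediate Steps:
$r{\left(I,O \right)} = 1 + \frac{O}{I}$ ($r{\left(I,O \right)} = \frac{O}{I} + 1 = 1 + \frac{O}{I}$)
$Q{\left(x,r{\left(38,5 \right)} \right)} + J{\left(1456,W \right)} = 708 + \sqrt{1456^{2} + \left(-700\right)^{2}} = 708 + \sqrt{2119936 + 490000} = 708 + \sqrt{2609936} = 708 + 28 \sqrt{3329}$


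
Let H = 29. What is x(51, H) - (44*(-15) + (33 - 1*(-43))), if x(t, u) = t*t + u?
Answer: 3214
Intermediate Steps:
x(t, u) = u + t² (x(t, u) = t² + u = u + t²)
x(51, H) - (44*(-15) + (33 - 1*(-43))) = (29 + 51²) - (44*(-15) + (33 - 1*(-43))) = (29 + 2601) - (-660 + (33 + 43)) = 2630 - (-660 + 76) = 2630 - 1*(-584) = 2630 + 584 = 3214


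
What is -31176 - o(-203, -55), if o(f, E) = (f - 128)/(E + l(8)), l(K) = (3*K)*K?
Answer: -4270781/137 ≈ -31174.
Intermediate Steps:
l(K) = 3*K²
o(f, E) = (-128 + f)/(192 + E) (o(f, E) = (f - 128)/(E + 3*8²) = (-128 + f)/(E + 3*64) = (-128 + f)/(E + 192) = (-128 + f)/(192 + E))
-31176 - o(-203, -55) = -31176 - (-128 - 203)/(192 - 55) = -31176 - (-331)/137 = -31176 - 1*(-331/137) = -31176 + 331/137 = -4270781/137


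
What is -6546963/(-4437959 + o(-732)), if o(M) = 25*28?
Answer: 6546963/4437259 ≈ 1.4755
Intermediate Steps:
o(M) = 700
-6546963/(-4437959 + o(-732)) = -6546963/(-4437959 + 700) = -6546963/(-4437259) = -6546963*(-1/4437259) = 6546963/4437259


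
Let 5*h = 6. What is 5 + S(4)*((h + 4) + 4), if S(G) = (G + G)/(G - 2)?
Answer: 209/5 ≈ 41.800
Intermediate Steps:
h = 6/5 (h = (⅕)*6 = 6/5 ≈ 1.2000)
S(G) = 2*G/(-2 + G) (S(G) = (2*G)/(-2 + G) = 2*G/(-2 + G))
5 + S(4)*((h + 4) + 4) = 5 + (2*4/(-2 + 4))*((6/5 + 4) + 4) = 5 + (2*4/2)*(26/5 + 4) = 5 + (2*4*(½))*(46/5) = 5 + 4*(46/5) = 5 + 184/5 = 209/5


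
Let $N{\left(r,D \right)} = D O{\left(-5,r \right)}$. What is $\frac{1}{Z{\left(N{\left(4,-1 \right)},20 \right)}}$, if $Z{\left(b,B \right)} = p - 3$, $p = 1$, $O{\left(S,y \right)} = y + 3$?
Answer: $- \frac{1}{2} \approx -0.5$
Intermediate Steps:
$O{\left(S,y \right)} = 3 + y$
$N{\left(r,D \right)} = D \left(3 + r\right)$
$Z{\left(b,B \right)} = -2$ ($Z{\left(b,B \right)} = 1 - 3 = -2$)
$\frac{1}{Z{\left(N{\left(4,-1 \right)},20 \right)}} = \frac{1}{-2} = - \frac{1}{2}$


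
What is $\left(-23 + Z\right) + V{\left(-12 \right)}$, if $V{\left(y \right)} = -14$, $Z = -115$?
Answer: $-152$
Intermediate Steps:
$\left(-23 + Z\right) + V{\left(-12 \right)} = \left(-23 - 115\right) - 14 = -138 - 14 = -152$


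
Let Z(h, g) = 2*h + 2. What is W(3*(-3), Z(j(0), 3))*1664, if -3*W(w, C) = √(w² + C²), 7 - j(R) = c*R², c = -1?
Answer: -1664*√337/3 ≈ -10182.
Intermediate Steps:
j(R) = 7 + R² (j(R) = 7 - (-1)*R² = 7 + R²)
Z(h, g) = 2 + 2*h
W(w, C) = -√(C² + w²)/3 (W(w, C) = -√(w² + C²)/3 = -√(C² + w²)/3)
W(3*(-3), Z(j(0), 3))*1664 = -√((2 + 2*(7 + 0²))² + (3*(-3))²)/3*1664 = -√((2 + 2*(7 + 0))² + (-9)²)/3*1664 = -√((2 + 2*7)² + 81)/3*1664 = -√((2 + 14)² + 81)/3*1664 = -√(16² + 81)/3*1664 = -√(256 + 81)/3*1664 = -√337/3*1664 = -1664*√337/3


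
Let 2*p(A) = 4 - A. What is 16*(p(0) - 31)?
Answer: -464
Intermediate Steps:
p(A) = 2 - A/2 (p(A) = (4 - A)/2 = 2 - A/2)
16*(p(0) - 31) = 16*((2 - ½*0) - 31) = 16*((2 + 0) - 31) = 16*(2 - 31) = 16*(-29) = -464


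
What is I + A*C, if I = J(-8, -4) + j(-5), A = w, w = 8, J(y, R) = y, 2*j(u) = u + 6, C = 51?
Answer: 801/2 ≈ 400.50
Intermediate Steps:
j(u) = 3 + u/2 (j(u) = (u + 6)/2 = (6 + u)/2 = 3 + u/2)
A = 8
I = -15/2 (I = -8 + (3 + (1/2)*(-5)) = -8 + (3 - 5/2) = -8 + 1/2 = -15/2 ≈ -7.5000)
I + A*C = -15/2 + 8*51 = -15/2 + 408 = 801/2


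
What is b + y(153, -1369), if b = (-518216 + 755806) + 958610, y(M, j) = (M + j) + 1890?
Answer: 1196874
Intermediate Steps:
y(M, j) = 1890 + M + j
b = 1196200 (b = 237590 + 958610 = 1196200)
b + y(153, -1369) = 1196200 + (1890 + 153 - 1369) = 1196200 + 674 = 1196874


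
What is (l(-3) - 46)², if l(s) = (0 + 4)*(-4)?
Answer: 3844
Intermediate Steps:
l(s) = -16 (l(s) = 4*(-4) = -16)
(l(-3) - 46)² = (-16 - 46)² = (-62)² = 3844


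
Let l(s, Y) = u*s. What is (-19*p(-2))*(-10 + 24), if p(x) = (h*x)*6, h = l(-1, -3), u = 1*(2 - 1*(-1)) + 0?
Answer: -9576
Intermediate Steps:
u = 3 (u = 1*(2 + 1) + 0 = 1*3 + 0 = 3 + 0 = 3)
l(s, Y) = 3*s
h = -3 (h = 3*(-1) = -3)
p(x) = -18*x (p(x) = -3*x*6 = -18*x)
(-19*p(-2))*(-10 + 24) = (-(-342)*(-2))*(-10 + 24) = -19*36*14 = -684*14 = -9576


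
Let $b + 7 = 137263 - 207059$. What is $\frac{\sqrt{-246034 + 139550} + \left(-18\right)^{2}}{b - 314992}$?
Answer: $- \frac{36}{42755} - \frac{2 i \sqrt{26621}}{384795} \approx -0.00084201 - 0.00084803 i$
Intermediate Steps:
$b = -69803$ ($b = -7 + \left(137263 - 207059\right) = -7 - 69796 = -69803$)
$\frac{\sqrt{-246034 + 139550} + \left(-18\right)^{2}}{b - 314992} = \frac{\sqrt{-246034 + 139550} + \left(-18\right)^{2}}{-69803 - 314992} = \frac{\sqrt{-106484} + 324}{-384795} = \left(2 i \sqrt{26621} + 324\right) \left(- \frac{1}{384795}\right) = \left(324 + 2 i \sqrt{26621}\right) \left(- \frac{1}{384795}\right) = - \frac{36}{42755} - \frac{2 i \sqrt{26621}}{384795}$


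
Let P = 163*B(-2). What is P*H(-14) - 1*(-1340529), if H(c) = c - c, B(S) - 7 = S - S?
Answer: 1340529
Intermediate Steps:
B(S) = 7 (B(S) = 7 + (S - S) = 7 + 0 = 7)
H(c) = 0
P = 1141 (P = 163*7 = 1141)
P*H(-14) - 1*(-1340529) = 1141*0 - 1*(-1340529) = 0 + 1340529 = 1340529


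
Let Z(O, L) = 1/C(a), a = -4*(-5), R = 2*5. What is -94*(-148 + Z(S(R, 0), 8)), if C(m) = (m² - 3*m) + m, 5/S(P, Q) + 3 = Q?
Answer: 2504113/180 ≈ 13912.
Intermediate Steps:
R = 10
a = 20
S(P, Q) = 5/(-3 + Q)
C(m) = m² - 2*m
Z(O, L) = 1/360 (Z(O, L) = 1/(20*(-2 + 20)) = 1/(20*18) = 1/360)
-94*(-148 + Z(S(R, 0), 8)) = -94*(-148 + 1/360) = -94*(-53279/360) = 2504113/180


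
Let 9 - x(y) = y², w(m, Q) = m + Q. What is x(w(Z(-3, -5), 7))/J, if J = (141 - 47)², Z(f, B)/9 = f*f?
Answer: -7735/8836 ≈ -0.87540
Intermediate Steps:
Z(f, B) = 9*f² (Z(f, B) = 9*(f*f) = 9*f²)
w(m, Q) = Q + m
x(y) = 9 - y²
J = 8836 (J = 94² = 8836)
x(w(Z(-3, -5), 7))/J = (9 - (7 + 9*(-3)²)²)/8836 = (9 - (7 + 9*9)²)*(1/8836) = (9 - (7 + 81)²)*(1/8836) = (9 - 1*88²)*(1/8836) = (9 - 1*7744)*(1/8836) = (9 - 7744)*(1/8836) = -7735*1/8836 = -7735/8836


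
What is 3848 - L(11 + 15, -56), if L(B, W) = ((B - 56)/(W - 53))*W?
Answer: 421112/109 ≈ 3863.4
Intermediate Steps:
L(B, W) = W*(-56 + B)/(-53 + W) (L(B, W) = ((-56 + B)/(-53 + W))*W = W*(-56 + B)/(-53 + W))
3848 - L(11 + 15, -56) = 3848 - (-56)*(-56 + (11 + 15))/(-53 - 56) = 3848 - (-56)*(-56 + 26)/(-109) = 3848 - (-56)*(-1)*(-30)/109 = 3848 - 1*(-1680/109) = 3848 + 1680/109 = 421112/109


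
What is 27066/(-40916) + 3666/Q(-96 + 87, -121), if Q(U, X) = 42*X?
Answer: -23962289/17327926 ≈ -1.3829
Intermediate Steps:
27066/(-40916) + 3666/Q(-96 + 87, -121) = 27066/(-40916) + 3666/((42*(-121))) = 27066*(-1/40916) + 3666/(-5082) = -13533/20458 + 3666*(-1/5082) = -13533/20458 - 611/847 = -23962289/17327926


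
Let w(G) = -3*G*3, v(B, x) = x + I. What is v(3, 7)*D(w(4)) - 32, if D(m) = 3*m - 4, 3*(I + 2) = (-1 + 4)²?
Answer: -928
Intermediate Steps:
I = 1 (I = -2 + (-1 + 4)²/3 = -2 + (⅓)*3² = -2 + (⅓)*9 = -2 + 3 = 1)
v(B, x) = 1 + x (v(B, x) = x + 1 = 1 + x)
w(G) = -9*G
D(m) = -4 + 3*m
v(3, 7)*D(w(4)) - 32 = (1 + 7)*(-4 + 3*(-9*4)) - 32 = 8*(-4 + 3*(-36)) - 32 = 8*(-4 - 108) - 32 = 8*(-112) - 32 = -896 - 32 = -928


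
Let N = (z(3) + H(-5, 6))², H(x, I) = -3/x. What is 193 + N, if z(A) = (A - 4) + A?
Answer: 4994/25 ≈ 199.76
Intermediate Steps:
z(A) = -4 + 2*A (z(A) = (-4 + A) + A = -4 + 2*A)
N = 169/25 (N = ((-4 + 2*3) - 3/(-5))² = ((-4 + 6) - 3*(-⅕))² = (2 + ⅗)² = (13/5)² = 169/25 ≈ 6.7600)
193 + N = 193 + 169/25 = 4994/25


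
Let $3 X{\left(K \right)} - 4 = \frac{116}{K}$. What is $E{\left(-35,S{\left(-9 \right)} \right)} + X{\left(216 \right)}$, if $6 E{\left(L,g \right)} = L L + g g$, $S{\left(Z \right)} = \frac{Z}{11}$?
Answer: $\frac{4033907}{19602} \approx 205.79$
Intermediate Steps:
$S{\left(Z \right)} = \frac{Z}{11}$ ($S{\left(Z \right)} = Z \frac{1}{11} = \frac{Z}{11}$)
$X{\left(K \right)} = \frac{4}{3} + \frac{116}{3 K}$ ($X{\left(K \right)} = \frac{4}{3} + \frac{116 \frac{1}{K}}{3} = \frac{4}{3} + \frac{116}{3 K}$)
$E{\left(L,g \right)} = \frac{L^{2}}{6} + \frac{g^{2}}{6}$ ($E{\left(L,g \right)} = \frac{L L + g g}{6} = \frac{L^{2} + g^{2}}{6} = \frac{L^{2}}{6} + \frac{g^{2}}{6}$)
$E{\left(-35,S{\left(-9 \right)} \right)} + X{\left(216 \right)} = \left(\frac{\left(-35\right)^{2}}{6} + \frac{\left(\frac{1}{11} \left(-9\right)\right)^{2}}{6}\right) + \frac{4 \left(29 + 216\right)}{3 \cdot 216} = \left(\frac{1}{6} \cdot 1225 + \frac{\left(- \frac{9}{11}\right)^{2}}{6}\right) + \frac{4}{3} \cdot \frac{1}{216} \cdot 245 = \left(\frac{1225}{6} + \frac{1}{6} \cdot \frac{81}{121}\right) + \frac{245}{162} = \left(\frac{1225}{6} + \frac{27}{242}\right) + \frac{245}{162} = \frac{74153}{363} + \frac{245}{162} = \frac{4033907}{19602}$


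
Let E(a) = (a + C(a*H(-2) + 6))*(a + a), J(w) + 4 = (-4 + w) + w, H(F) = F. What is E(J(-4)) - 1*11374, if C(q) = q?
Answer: -12078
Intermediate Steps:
J(w) = -8 + 2*w (J(w) = -4 + ((-4 + w) + w) = -4 + (-4 + 2*w) = -8 + 2*w)
E(a) = 2*a*(6 - a) (E(a) = (a + (a*(-2) + 6))*(a + a) = (a + (-2*a + 6))*(2*a) = (a + (6 - 2*a))*(2*a) = (6 - a)*(2*a) = 2*a*(6 - a))
E(J(-4)) - 1*11374 = 2*(-8 + 2*(-4))*(6 - (-8 + 2*(-4))) - 1*11374 = 2*(-8 - 8)*(6 - (-8 - 8)) - 11374 = 2*(-16)*(6 - 1*(-16)) - 11374 = 2*(-16)*(6 + 16) - 11374 = 2*(-16)*22 - 11374 = -704 - 11374 = -12078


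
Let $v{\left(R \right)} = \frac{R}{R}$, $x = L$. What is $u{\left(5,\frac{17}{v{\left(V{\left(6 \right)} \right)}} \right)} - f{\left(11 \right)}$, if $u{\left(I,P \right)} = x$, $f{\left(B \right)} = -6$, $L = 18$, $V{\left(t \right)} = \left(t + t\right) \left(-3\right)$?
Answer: $24$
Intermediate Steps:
$V{\left(t \right)} = - 6 t$ ($V{\left(t \right)} = 2 t \left(-3\right) = - 6 t$)
$x = 18$
$v{\left(R \right)} = 1$
$u{\left(I,P \right)} = 18$
$u{\left(5,\frac{17}{v{\left(V{\left(6 \right)} \right)}} \right)} - f{\left(11 \right)} = 18 - -6 = 18 + 6 = 24$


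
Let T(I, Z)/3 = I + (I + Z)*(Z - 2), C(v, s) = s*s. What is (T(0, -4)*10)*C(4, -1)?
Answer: 720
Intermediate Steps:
C(v, s) = s**2
T(I, Z) = 3*I + 3*(-2 + Z)*(I + Z) (T(I, Z) = 3*(I + (I + Z)*(Z - 2)) = 3*(I + (I + Z)*(-2 + Z)) = 3*(I + (-2 + Z)*(I + Z)) = 3*I + 3*(-2 + Z)*(I + Z))
(T(0, -4)*10)*C(4, -1) = ((-6*(-4) - 3*0 + 3*(-4)**2 + 3*0*(-4))*10)*(-1)**2 = ((24 + 0 + 3*16 + 0)*10)*1 = ((24 + 0 + 48 + 0)*10)*1 = (72*10)*1 = 720*1 = 720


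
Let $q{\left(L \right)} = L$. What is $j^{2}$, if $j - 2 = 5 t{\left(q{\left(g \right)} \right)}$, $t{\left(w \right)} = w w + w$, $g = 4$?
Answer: $10404$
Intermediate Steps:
$t{\left(w \right)} = w + w^{2}$ ($t{\left(w \right)} = w^{2} + w = w + w^{2}$)
$j = 102$ ($j = 2 + 5 \cdot 4 \left(1 + 4\right) = 2 + 5 \cdot 4 \cdot 5 = 2 + 5 \cdot 20 = 2 + 100 = 102$)
$j^{2} = 102^{2} = 10404$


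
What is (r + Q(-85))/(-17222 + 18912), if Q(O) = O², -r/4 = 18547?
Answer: -5151/130 ≈ -39.623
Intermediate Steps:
r = -74188 (r = -4*18547 = -74188)
(r + Q(-85))/(-17222 + 18912) = (-74188 + (-85)²)/(-17222 + 18912) = (-74188 + 7225)/1690 = -66963*1/1690 = -5151/130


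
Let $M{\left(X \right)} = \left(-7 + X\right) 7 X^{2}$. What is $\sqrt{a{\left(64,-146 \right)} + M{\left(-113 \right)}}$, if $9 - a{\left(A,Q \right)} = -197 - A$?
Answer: $i \sqrt{10725690} \approx 3275.0 i$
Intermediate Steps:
$a{\left(A,Q \right)} = 206 + A$ ($a{\left(A,Q \right)} = 9 - \left(-197 - A\right) = 9 + \left(197 + A\right) = 206 + A$)
$M{\left(X \right)} = X^{2} \left(-49 + 7 X\right)$ ($M{\left(X \right)} = \left(-49 + 7 X\right) X^{2} = X^{2} \left(-49 + 7 X\right)$)
$\sqrt{a{\left(64,-146 \right)} + M{\left(-113 \right)}} = \sqrt{\left(206 + 64\right) + 7 \left(-113\right)^{2} \left(-7 - 113\right)} = \sqrt{270 + 7 \cdot 12769 \left(-120\right)} = \sqrt{270 - 10725960} = \sqrt{-10725690} = i \sqrt{10725690}$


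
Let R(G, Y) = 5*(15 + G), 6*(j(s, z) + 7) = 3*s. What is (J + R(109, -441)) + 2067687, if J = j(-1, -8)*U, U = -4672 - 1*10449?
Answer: 4363429/2 ≈ 2.1817e+6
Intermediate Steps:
j(s, z) = -7 + s/2 (j(s, z) = -7 + (3*s)/6 = -7 + s/2)
U = -15121 (U = -4672 - 10449 = -15121)
J = 226815/2 (J = (-7 + (1/2)*(-1))*(-15121) = (-7 - 1/2)*(-15121) = -15/2*(-15121) = 226815/2 ≈ 1.1341e+5)
R(G, Y) = 75 + 5*G
(J + R(109, -441)) + 2067687 = (226815/2 + (75 + 5*109)) + 2067687 = (226815/2 + (75 + 545)) + 2067687 = (226815/2 + 620) + 2067687 = 228055/2 + 2067687 = 4363429/2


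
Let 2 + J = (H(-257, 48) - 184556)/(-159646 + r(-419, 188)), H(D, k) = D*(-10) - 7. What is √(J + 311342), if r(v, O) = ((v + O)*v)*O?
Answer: √101285761230950043442/18036686 ≈ 557.98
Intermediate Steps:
r(v, O) = O*v*(O + v) (r(v, O) = ((O + v)*v)*O = (v*(O + v))*O = O*v*(O + v))
H(D, k) = -7 - 10*D (H(D, k) = -10*D - 7 = -7 - 10*D)
J = -36255365/18036686 (J = -2 + ((-7 - 10*(-257)) - 184556)/(-159646 + 188*(-419)*(188 - 419)) = -2 + ((-7 + 2570) - 184556)/(-159646 + 188*(-419)*(-231)) = -2 + (2563 - 184556)/(-159646 + 18196332) = -2 - 181993/18036686 = -36255365/18036686 ≈ -2.0101)
√(J + 311342) = √(-36255365/18036686 + 311342) = √(5615541637247/18036686) = √101285761230950043442/18036686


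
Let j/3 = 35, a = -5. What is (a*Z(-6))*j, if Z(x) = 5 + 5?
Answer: -5250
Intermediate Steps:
Z(x) = 10
j = 105 (j = 3*35 = 105)
(a*Z(-6))*j = -5*10*105 = -50*105 = -5250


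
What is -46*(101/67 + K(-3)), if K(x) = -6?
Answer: 13846/67 ≈ 206.66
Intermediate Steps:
-46*(101/67 + K(-3)) = -46*(101/67 - 6) = -46*(-301/67) = 13846/67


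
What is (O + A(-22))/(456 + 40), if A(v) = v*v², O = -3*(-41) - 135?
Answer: -2665/124 ≈ -21.492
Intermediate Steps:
O = -12 (O = 123 - 135 = -12)
A(v) = v³
(O + A(-22))/(456 + 40) = (-12 + (-22)³)/(456 + 40) = (-12 - 10648)/496 = -10660*1/496 = -2665/124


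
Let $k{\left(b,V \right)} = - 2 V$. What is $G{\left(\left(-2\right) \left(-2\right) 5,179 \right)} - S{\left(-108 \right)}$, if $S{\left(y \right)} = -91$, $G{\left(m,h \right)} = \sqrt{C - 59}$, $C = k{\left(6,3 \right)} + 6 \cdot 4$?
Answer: $91 + i \sqrt{41} \approx 91.0 + 6.4031 i$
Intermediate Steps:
$C = 18$ ($C = \left(-2\right) 3 + 6 \cdot 4 = -6 + 24 = 18$)
$G{\left(m,h \right)} = i \sqrt{41}$ ($G{\left(m,h \right)} = \sqrt{18 - 59} = \sqrt{-41} = i \sqrt{41}$)
$G{\left(\left(-2\right) \left(-2\right) 5,179 \right)} - S{\left(-108 \right)} = i \sqrt{41} - -91 = i \sqrt{41} + 91 = 91 + i \sqrt{41}$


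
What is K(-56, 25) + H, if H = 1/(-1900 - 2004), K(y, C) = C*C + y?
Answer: 2221375/3904 ≈ 569.00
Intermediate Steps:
K(y, C) = y + C**2 (K(y, C) = C**2 + y = y + C**2)
H = -1/3904 (H = 1/(-3904) = -1/3904 ≈ -0.00025615)
K(-56, 25) + H = (-56 + 25**2) - 1/3904 = (-56 + 625) - 1/3904 = 569 - 1/3904 = 2221375/3904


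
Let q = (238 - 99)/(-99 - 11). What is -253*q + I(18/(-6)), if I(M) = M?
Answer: 3167/10 ≈ 316.70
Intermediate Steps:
q = -139/110 (q = 139/(-110) = 139*(-1/110) = -139/110 ≈ -1.2636)
-253*q + I(18/(-6)) = -253*(-139/110) + 18/(-6) = 3197/10 + 18*(-⅙) = 3197/10 - 3 = 3167/10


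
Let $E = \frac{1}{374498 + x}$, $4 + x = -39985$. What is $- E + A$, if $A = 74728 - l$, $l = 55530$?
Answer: $\frac{6421903781}{334509} \approx 19198.0$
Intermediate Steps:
$x = -39989$ ($x = -4 - 39985 = -39989$)
$A = 19198$ ($A = 74728 - 55530 = 19198$)
$E = \frac{1}{334509}$ ($E = \frac{1}{374498 - 39989} = \frac{1}{334509} \approx 2.9895 \cdot 10^{-6}$)
$- E + A = \left(-1\right) \frac{1}{334509} + 19198 = - \frac{1}{334509} + 19198 = \frac{6421903781}{334509}$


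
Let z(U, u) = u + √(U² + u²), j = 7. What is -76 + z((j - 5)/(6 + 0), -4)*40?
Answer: -236 + 40*√145/3 ≈ -75.445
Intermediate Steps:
-76 + z((j - 5)/(6 + 0), -4)*40 = -76 + (-4 + √(((7 - 5)/(6 + 0))² + (-4)²))*40 = -76 + (-4 + √((2/6)² + 16))*40 = -76 + (-4 + √((2*(⅙))² + 16))*40 = -76 + (-4 + √((⅓)² + 16))*40 = -76 + (-4 + √(⅑ + 16))*40 = -76 + (-4 + √(145/9))*40 = -76 + (-4 + √145/3)*40 = -76 + (-160 + 40*√145/3) = -236 + 40*√145/3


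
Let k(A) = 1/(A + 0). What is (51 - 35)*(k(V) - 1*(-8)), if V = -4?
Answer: 124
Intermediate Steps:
k(A) = 1/A
(51 - 35)*(k(V) - 1*(-8)) = (51 - 35)*(1/(-4) - 1*(-8)) = 16*(-¼ + 8) = 16*(31/4) = 124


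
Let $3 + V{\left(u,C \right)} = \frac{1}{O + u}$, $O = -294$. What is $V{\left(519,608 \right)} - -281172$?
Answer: $\frac{63263026}{225} \approx 2.8117 \cdot 10^{5}$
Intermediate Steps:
$V{\left(u,C \right)} = -3 + \frac{1}{-294 + u}$
$V{\left(519,608 \right)} - -281172 = \frac{883 - 1557}{-294 + 519} - -281172 = \frac{883 - 1557}{225} + 281172 = \frac{1}{225} \left(-674\right) + 281172 = - \frac{674}{225} + 281172 = \frac{63263026}{225}$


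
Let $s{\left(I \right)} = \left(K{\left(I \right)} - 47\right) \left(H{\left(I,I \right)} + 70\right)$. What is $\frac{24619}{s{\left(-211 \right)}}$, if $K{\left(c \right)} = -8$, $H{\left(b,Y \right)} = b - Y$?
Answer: $- \frac{3517}{550} \approx -6.3945$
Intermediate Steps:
$s{\left(I \right)} = -3850$ ($s{\left(I \right)} = \left(-8 - 47\right) \left(\left(I - I\right) + 70\right) = - 55 \left(0 + 70\right) = \left(-55\right) 70 = -3850$)
$\frac{24619}{s{\left(-211 \right)}} = \frac{24619}{-3850} = 24619 \left(- \frac{1}{3850}\right) = - \frac{3517}{550}$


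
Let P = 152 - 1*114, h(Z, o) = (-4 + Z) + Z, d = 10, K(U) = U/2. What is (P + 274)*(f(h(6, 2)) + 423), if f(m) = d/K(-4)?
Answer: 130416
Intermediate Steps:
K(U) = U/2 (K(U) = U*(½) = U/2)
h(Z, o) = -4 + 2*Z
f(m) = -5 (f(m) = 10/(((½)*(-4))) = 10/(-2) = 10*(-½) = -5)
P = 38 (P = 152 - 114 = 38)
(P + 274)*(f(h(6, 2)) + 423) = (38 + 274)*(-5 + 423) = 312*418 = 130416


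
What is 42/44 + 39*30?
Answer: 25761/22 ≈ 1171.0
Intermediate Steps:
42/44 + 39*30 = 42*(1/44) + 1170 = 21/22 + 1170 = 25761/22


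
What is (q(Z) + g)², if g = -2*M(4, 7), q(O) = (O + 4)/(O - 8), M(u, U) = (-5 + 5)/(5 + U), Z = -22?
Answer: 9/25 ≈ 0.36000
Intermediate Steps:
M(u, U) = 0 (M(u, U) = 0/(5 + U) = 0)
q(O) = (4 + O)/(-8 + O)
g = 0 (g = -2*0 = 0)
(q(Z) + g)² = ((4 - 22)/(-8 - 22) + 0)² = (-18/(-30) + 0)² = (-1/30*(-18) + 0)² = (⅗ + 0)² = (⅗)² = 9/25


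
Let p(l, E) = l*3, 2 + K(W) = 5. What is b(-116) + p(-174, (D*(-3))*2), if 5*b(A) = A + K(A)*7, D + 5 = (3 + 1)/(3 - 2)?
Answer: -541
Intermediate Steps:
K(W) = 3 (K(W) = -2 + 5 = 3)
D = -1 (D = -5 + (3 + 1)/(3 - 2) = -5 + 4/1 = -5 + 4*1 = -5 + 4 = -1)
p(l, E) = 3*l
b(A) = 21/5 + A/5 (b(A) = (A + 3*7)/5 = (A + 21)/5 = (21 + A)/5 = 21/5 + A/5)
b(-116) + p(-174, (D*(-3))*2) = (21/5 + (⅕)*(-116)) + 3*(-174) = (21/5 - 116/5) - 522 = -19 - 522 = -541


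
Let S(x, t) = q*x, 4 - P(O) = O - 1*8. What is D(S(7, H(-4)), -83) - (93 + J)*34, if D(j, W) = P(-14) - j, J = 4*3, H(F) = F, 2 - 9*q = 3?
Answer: -31889/9 ≈ -3543.2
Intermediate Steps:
q = -⅑ (q = 2/9 - ⅑*3 = 2/9 - ⅓ = -⅑ ≈ -0.11111)
P(O) = 12 - O (P(O) = 4 - (O - 1*8) = 4 - (O - 8) = 4 - (-8 + O) = 4 + (8 - O) = 12 - O)
S(x, t) = -x/9
J = 12
D(j, W) = 26 - j (D(j, W) = (12 - 1*(-14)) - j = (12 + 14) - j = 26 - j)
D(S(7, H(-4)), -83) - (93 + J)*34 = (26 - (-1)*7/9) - (93 + 12)*34 = (26 - 1*(-7/9)) - 105*34 = (26 + 7/9) - 1*3570 = 241/9 - 3570 = -31889/9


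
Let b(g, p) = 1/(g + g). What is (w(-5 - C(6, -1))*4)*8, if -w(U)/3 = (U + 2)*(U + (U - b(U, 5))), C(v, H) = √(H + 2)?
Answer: -4576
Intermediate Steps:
C(v, H) = √(2 + H)
b(g, p) = 1/(2*g)
w(U) = -3*(2 + U)*(2*U - 1/(2*U)) (w(U) = -3*(U + 2)*(U + (U - 1/(2*U))) = -3*(2 + U)*(U + (U - 1/(2*U))) = -3*(2 + U)*(2*U - 1/(2*U)))
(w(-5 - C(6, -1))*4)*8 = ((3/2 - 12*(-5 - √(2 - 1)) - 6*(-5 - √(2 - 1))² + 3/(-5 - √(2 - 1)))*4)*8 = ((3/2 - 12*(-5 - √1) - 6*(-5 - √1)² + 3/(-5 - √1))*4)*8 = ((3/2 - 12*(-5 - 1*1) - 6*(-5 - 1*1)² + 3/(-5 - 1*1))*4)*8 = ((3/2 - 12*(-5 - 1) - 6*(-5 - 1)² + 3/(-5 - 1))*4)*8 = ((3/2 - 12*(-6) - 6*(-6)² + 3/(-6))*4)*8 = ((3/2 + 72 - 6*36 + 3*(-⅙))*4)*8 = ((3/2 + 72 - 216 - ½)*4)*8 = -143*4*8 = -572*8 = -4576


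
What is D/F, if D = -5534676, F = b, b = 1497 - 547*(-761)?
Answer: -1383669/104441 ≈ -13.248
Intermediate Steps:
b = 417764 (b = 1497 + 416267 = 417764)
F = 417764
D/F = -5534676/417764 = -5534676*1/417764 = -1383669/104441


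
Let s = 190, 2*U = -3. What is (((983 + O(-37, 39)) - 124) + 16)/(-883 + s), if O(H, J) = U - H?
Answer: -607/462 ≈ -1.3139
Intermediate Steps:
U = -3/2 (U = (½)*(-3) = -3/2 ≈ -1.5000)
O(H, J) = -3/2 - H
(((983 + O(-37, 39)) - 124) + 16)/(-883 + s) = (((983 + (-3/2 - 1*(-37))) - 124) + 16)/(-883 + 190) = (((983 + (-3/2 + 37)) - 124) + 16)/(-693) = (((983 + 71/2) - 124) + 16)*(-1/693) = ((2037/2 - 124) + 16)*(-1/693) = (1789/2 + 16)*(-1/693) = (1821/2)*(-1/693) = -607/462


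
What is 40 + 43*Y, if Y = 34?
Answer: 1502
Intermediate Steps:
40 + 43*Y = 40 + 43*34 = 40 + 1462 = 1502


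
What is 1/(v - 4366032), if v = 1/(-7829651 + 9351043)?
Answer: -1521392/6642446156543 ≈ -2.2904e-7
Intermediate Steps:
v = 1/1521392 ≈ 6.5729e-7
1/(v - 4366032) = 1/(1/1521392 - 4366032) = 1/(-6642446156543/1521392) = -1521392/6642446156543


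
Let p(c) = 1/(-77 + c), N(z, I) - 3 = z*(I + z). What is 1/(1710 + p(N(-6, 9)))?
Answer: 92/157319 ≈ 0.00058480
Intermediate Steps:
N(z, I) = 3 + z*(I + z)
1/(1710 + p(N(-6, 9))) = 1/(1710 + 1/(-77 + (3 + (-6)² + 9*(-6)))) = 1/(1710 + 1/(-77 + (3 + 36 - 54))) = 1/(1710 + 1/(-77 - 15)) = 1/(1710 + 1/(-92)) = 1/(1710 - 1/92) = 1/(157319/92) = 92/157319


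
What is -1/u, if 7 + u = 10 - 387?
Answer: 1/384 ≈ 0.0026042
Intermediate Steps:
u = -384 (u = -7 + (10 - 387) = -7 - 377 = -384)
-1/u = -1/(-384) = -1*(-1/384) = 1/384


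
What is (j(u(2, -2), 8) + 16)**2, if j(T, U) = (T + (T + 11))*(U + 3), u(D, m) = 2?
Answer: 32761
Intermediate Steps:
j(T, U) = (3 + U)*(11 + 2*T) (j(T, U) = (T + (11 + T))*(3 + U) = (11 + 2*T)*(3 + U) = (3 + U)*(11 + 2*T))
(j(u(2, -2), 8) + 16)**2 = ((33 + 6*2 + 11*8 + 2*2*8) + 16)**2 = ((33 + 12 + 88 + 32) + 16)**2 = (165 + 16)**2 = 181**2 = 32761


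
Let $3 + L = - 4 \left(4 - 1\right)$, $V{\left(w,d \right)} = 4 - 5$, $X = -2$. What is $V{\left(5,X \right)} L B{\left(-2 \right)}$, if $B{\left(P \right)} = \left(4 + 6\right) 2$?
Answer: $300$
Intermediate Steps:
$V{\left(w,d \right)} = -1$
$B{\left(P \right)} = 20$ ($B{\left(P \right)} = 10 \cdot 2 = 20$)
$L = -15$ ($L = -3 - 4 \left(4 - 1\right) = -3 - 12 = -15$)
$V{\left(5,X \right)} L B{\left(-2 \right)} = \left(-1\right) \left(-15\right) 20 = 15 \cdot 20 = 300$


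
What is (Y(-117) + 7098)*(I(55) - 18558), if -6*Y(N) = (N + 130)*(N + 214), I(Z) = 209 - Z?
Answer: -380291054/3 ≈ -1.2676e+8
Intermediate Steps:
Y(N) = -(130 + N)*(214 + N)/6 (Y(N) = -(N + 130)*(N + 214)/6 = -(130 + N)*(214 + N)/6)
(Y(-117) + 7098)*(I(55) - 18558) = ((-13910/3 - 172/3*(-117) - 1/6*(-117)**2) + 7098)*((209 - 1*55) - 18558) = ((-13910/3 + 6708 - 1/6*13689) + 7098)*((209 - 55) - 18558) = ((-13910/3 + 6708 - 4563/2) + 7098)*(154 - 18558) = (-1261/6 + 7098)*(-18404) = (41327/6)*(-18404) = -380291054/3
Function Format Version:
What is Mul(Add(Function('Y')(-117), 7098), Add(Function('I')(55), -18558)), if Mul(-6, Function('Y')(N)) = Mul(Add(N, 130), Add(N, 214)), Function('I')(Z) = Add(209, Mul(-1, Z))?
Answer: Rational(-380291054, 3) ≈ -1.2676e+8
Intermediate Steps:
Function('Y')(N) = Mul(Rational(-1, 6), Add(130, N), Add(214, N)) (Function('Y')(N) = Mul(Rational(-1, 6), Mul(Add(N, 130), Add(N, 214))) = Mul(Rational(-1, 6), Mul(Add(130, N), Add(214, N))) = Mul(Rational(-1, 6), Add(130, N), Add(214, N)))
Mul(Add(Function('Y')(-117), 7098), Add(Function('I')(55), -18558)) = Mul(Add(Add(Rational(-13910, 3), Mul(Rational(-172, 3), -117), Mul(Rational(-1, 6), Pow(-117, 2))), 7098), Add(Add(209, Mul(-1, 55)), -18558)) = Mul(Add(Add(Rational(-13910, 3), 6708, Mul(Rational(-1, 6), 13689)), 7098), Add(Add(209, -55), -18558)) = Mul(Add(Add(Rational(-13910, 3), 6708, Rational(-4563, 2)), 7098), Add(154, -18558)) = Mul(Add(Rational(-1261, 6), 7098), -18404) = Mul(Rational(41327, 6), -18404) = Rational(-380291054, 3)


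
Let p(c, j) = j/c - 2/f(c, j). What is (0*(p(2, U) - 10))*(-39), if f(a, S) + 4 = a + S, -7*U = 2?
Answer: 0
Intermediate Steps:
U = -2/7 (U = -⅐*2 = -2/7 ≈ -0.28571)
f(a, S) = -4 + S + a (f(a, S) = -4 + (a + S) = -4 + (S + a) = -4 + S + a)
p(c, j) = -2/(-4 + c + j) + j/c (p(c, j) = j/c - 2/(-4 + j + c) = j/c - 2/(-4 + c + j) = -2/(-4 + c + j) + j/c)
(0*(p(2, U) - 10))*(-39) = (0*((-2/(-4 + 2 - 2/7) - 2/7/2) - 10))*(-39) = (0*((-2/(-16/7) - 2/7*½) - 10))*(-39) = (0*((-2*(-7/16) - ⅐) - 10))*(-39) = (0*((7/8 - ⅐) - 10))*(-39) = (0*(41/56 - 10))*(-39) = (0*(-519/56))*(-39) = 0*(-39) = 0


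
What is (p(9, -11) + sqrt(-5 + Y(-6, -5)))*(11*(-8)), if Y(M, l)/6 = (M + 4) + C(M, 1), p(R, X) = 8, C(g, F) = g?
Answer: -704 - 88*I*sqrt(53) ≈ -704.0 - 640.65*I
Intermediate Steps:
Y(M, l) = 24 + 12*M (Y(M, l) = 6*((M + 4) + M) = 6*((4 + M) + M) = 6*(4 + 2*M) = 24 + 12*M)
(p(9, -11) + sqrt(-5 + Y(-6, -5)))*(11*(-8)) = (8 + sqrt(-5 + (24 + 12*(-6))))*(11*(-8)) = (8 + sqrt(-5 + (24 - 72)))*(-88) = (8 + sqrt(-5 - 48))*(-88) = (8 + sqrt(-53))*(-88) = (8 + I*sqrt(53))*(-88) = -704 - 88*I*sqrt(53)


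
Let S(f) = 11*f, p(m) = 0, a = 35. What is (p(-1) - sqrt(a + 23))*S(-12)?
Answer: 132*sqrt(58) ≈ 1005.3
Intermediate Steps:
(p(-1) - sqrt(a + 23))*S(-12) = (0 - sqrt(35 + 23))*(11*(-12)) = (0 - sqrt(58))*(-132) = -sqrt(58)*(-132) = 132*sqrt(58)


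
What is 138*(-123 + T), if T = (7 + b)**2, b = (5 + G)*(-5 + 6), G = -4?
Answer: -8142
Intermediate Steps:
b = 1 (b = (5 - 4)*(-5 + 6) = 1*1 = 1)
T = 64 (T = (7 + 1)**2 = 8**2 = 64)
138*(-123 + T) = 138*(-123 + 64) = 138*(-59) = -8142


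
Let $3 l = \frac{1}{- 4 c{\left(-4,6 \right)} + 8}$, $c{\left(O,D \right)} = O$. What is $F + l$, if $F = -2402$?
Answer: $- \frac{172943}{72} \approx -2402.0$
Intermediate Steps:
$l = \frac{1}{72}$ ($l = \frac{1}{3 \left(\left(-4\right) \left(-4\right) + 8\right)} = \frac{1}{3 \left(16 + 8\right)} = \frac{1}{3 \cdot 24} = \frac{1}{3} \cdot \frac{1}{24} = \frac{1}{72} \approx 0.013889$)
$F + l = -2402 + \frac{1}{72} = - \frac{172943}{72}$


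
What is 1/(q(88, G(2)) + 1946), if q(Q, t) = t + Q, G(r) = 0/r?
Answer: 1/2034 ≈ 0.00049164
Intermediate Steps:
G(r) = 0
q(Q, t) = Q + t
1/(q(88, G(2)) + 1946) = 1/((88 + 0) + 1946) = 1/(88 + 1946) = 1/2034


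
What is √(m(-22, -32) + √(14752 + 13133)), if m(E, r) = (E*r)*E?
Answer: √(-15488 + 13*√165) ≈ 123.78*I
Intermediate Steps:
m(E, r) = r*E²
√(m(-22, -32) + √(14752 + 13133)) = √(-32*(-22)² + √(14752 + 13133)) = √(-32*484 + √27885) = √(-15488 + 13*√165)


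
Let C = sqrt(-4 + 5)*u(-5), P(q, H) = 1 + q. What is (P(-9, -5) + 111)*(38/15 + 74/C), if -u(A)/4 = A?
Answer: 19261/30 ≈ 642.03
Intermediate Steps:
u(A) = -4*A
C = 20 (C = sqrt(-4 + 5)*(-4*(-5)) = sqrt(1)*20 = 1*20 = 20)
(P(-9, -5) + 111)*(38/15 + 74/C) = ((1 - 9) + 111)*(38/15 + 74/20) = (-8 + 111)*(38*(1/15) + 74*(1/20)) = 103*(38/15 + 37/10) = 103*(187/30) = 19261/30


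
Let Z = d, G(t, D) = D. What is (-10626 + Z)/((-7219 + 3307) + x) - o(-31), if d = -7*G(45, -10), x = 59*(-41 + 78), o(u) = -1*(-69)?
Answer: -1195/19 ≈ -62.895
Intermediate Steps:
o(u) = 69
x = 2183 (x = 59*37 = 2183)
d = 70 (d = -7*(-10) = 70)
Z = 70
(-10626 + Z)/((-7219 + 3307) + x) - o(-31) = (-10626 + 70)/((-7219 + 3307) + 2183) - 1*69 = -10556/(-3912 + 2183) - 69 = -10556/(-1729) - 69 = -10556*(-1/1729) - 69 = 116/19 - 69 = -1195/19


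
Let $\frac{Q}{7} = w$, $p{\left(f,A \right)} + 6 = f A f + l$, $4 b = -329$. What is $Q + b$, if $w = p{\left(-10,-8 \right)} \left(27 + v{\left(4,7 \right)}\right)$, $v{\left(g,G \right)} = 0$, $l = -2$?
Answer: $- \frac{611177}{4} \approx -1.5279 \cdot 10^{5}$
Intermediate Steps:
$b = - \frac{329}{4}$ ($b = \frac{1}{4} \left(-329\right) = - \frac{329}{4} \approx -82.25$)
$p{\left(f,A \right)} = -8 + A f^{2}$ ($p{\left(f,A \right)} = -6 + \left(f A f - 2\right) = -6 + \left(A f f - 2\right) = -6 + \left(A f^{2} - 2\right) = -6 + \left(-2 + A f^{2}\right) = -8 + A f^{2}$)
$w = -21816$ ($w = \left(-8 - 8 \left(-10\right)^{2}\right) \left(27 + 0\right) = \left(-8 - 800\right) 27 = \left(-808\right) 27 = -21816$)
$Q = -152712$ ($Q = 7 \left(-21816\right) = -152712$)
$Q + b = -152712 - \frac{329}{4} = - \frac{611177}{4}$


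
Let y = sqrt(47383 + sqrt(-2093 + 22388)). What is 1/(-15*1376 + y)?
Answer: -1/(20640 - sqrt(47383 + 3*sqrt(2255))) ≈ -4.8967e-5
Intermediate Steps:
y = sqrt(47383 + 3*sqrt(2255)) (y = sqrt(47383 + sqrt(20295)) = sqrt(47383 + 3*sqrt(2255)) ≈ 218.00)
1/(-15*1376 + y) = 1/(-15*1376 + sqrt(47383 + 3*sqrt(2255))) = 1/(-20640 + sqrt(47383 + 3*sqrt(2255)))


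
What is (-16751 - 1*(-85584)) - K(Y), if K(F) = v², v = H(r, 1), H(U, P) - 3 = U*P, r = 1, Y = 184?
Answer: 68817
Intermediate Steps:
H(U, P) = 3 + P*U (H(U, P) = 3 + U*P = 3 + P*U)
v = 4 (v = 3 + 1*1 = 3 + 1 = 4)
K(F) = 16 (K(F) = 4² = 16)
(-16751 - 1*(-85584)) - K(Y) = (-16751 - 1*(-85584)) - 1*16 = (-16751 + 85584) - 16 = 68833 - 16 = 68817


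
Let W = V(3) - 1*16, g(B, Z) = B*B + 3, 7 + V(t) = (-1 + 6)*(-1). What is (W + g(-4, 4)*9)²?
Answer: 20449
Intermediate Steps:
V(t) = -12 (V(t) = -7 + (-1 + 6)*(-1) = -7 + 5*(-1) = -7 - 5 = -12)
g(B, Z) = 3 + B² (g(B, Z) = B² + 3 = 3 + B²)
W = -28 (W = -12 - 1*16 = -12 - 16 = -28)
(W + g(-4, 4)*9)² = (-28 + (3 + (-4)²)*9)² = (-28 + (3 + 16)*9)² = (-28 + 19*9)² = (-28 + 171)² = 143² = 20449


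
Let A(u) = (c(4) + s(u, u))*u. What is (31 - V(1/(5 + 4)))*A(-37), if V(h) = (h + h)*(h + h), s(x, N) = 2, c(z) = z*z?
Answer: -185518/9 ≈ -20613.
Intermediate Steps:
c(z) = z**2
V(h) = 4*h**2 (V(h) = (2*h)*(2*h) = 4*h**2)
A(u) = 18*u (A(u) = (4**2 + 2)*u = (16 + 2)*u = 18*u)
(31 - V(1/(5 + 4)))*A(-37) = (31 - 4*(1/(5 + 4))**2)*(18*(-37)) = (31 - 4*(1/9)**2)*(-666) = (31 - 4/81)*(-666) = (2507/81)*(-666) = -185518/9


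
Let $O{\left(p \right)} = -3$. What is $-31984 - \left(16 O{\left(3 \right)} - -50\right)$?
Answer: $-31986$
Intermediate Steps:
$-31984 - \left(16 O{\left(3 \right)} - -50\right) = -31984 - \left(16 \left(-3\right) - -50\right) = -31984 - \left(-48 + 50\right) = -31984 - 2 = -31986$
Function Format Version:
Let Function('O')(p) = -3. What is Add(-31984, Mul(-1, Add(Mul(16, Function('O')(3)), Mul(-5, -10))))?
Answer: -31986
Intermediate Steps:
Add(-31984, Mul(-1, Add(Mul(16, Function('O')(3)), Mul(-5, -10)))) = Add(-31984, Mul(-1, Add(Mul(16, -3), Mul(-5, -10)))) = Add(-31984, Mul(-1, Add(-48, 50))) = Add(-31984, Mul(-1, 2)) = Add(-31984, -2) = -31986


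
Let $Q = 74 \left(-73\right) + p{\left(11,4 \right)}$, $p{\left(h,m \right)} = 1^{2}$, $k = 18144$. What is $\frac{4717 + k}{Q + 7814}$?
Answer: $\frac{22861}{2413} \approx 9.4741$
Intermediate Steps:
$p{\left(h,m \right)} = 1$
$Q = -5401$ ($Q = 74 \left(-73\right) + 1 = -5402 + 1 = -5401$)
$\frac{4717 + k}{Q + 7814} = \frac{4717 + 18144}{-5401 + 7814} = \frac{22861}{2413}$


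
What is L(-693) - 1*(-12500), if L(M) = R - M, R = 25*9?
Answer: 13418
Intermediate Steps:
R = 225
L(M) = 225 - M
L(-693) - 1*(-12500) = (225 - 1*(-693)) - 1*(-12500) = (225 + 693) + 12500 = 918 + 12500 = 13418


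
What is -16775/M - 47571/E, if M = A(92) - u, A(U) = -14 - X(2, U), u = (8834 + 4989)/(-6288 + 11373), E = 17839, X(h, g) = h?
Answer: 137923123512/154360867 ≈ 893.51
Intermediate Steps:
u = 13823/5085 ≈ 2.7184
A(U) = -16 (A(U) = -14 - 1*2 = -14 - 2 = -16)
M = -95183/5085 (M = -16 - 1*13823/5085 = -16 - 13823/5085 = -95183/5085 ≈ -18.718)
-16775/M - 47571/E = -16775/(-95183/5085) - 47571/17839 = -16775*(-5085/95183) - 47571*1/17839 = 7754625/8653 - 47571/17839 = 137923123512/154360867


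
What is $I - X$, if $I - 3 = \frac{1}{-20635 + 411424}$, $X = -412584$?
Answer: $\frac{161234461144}{390789} \approx 4.1259 \cdot 10^{5}$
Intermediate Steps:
$I = \frac{1172368}{390789}$ ($I = 3 + \frac{1}{-20635 + 411424} = 3 + \frac{1}{390789} = \frac{1172368}{390789} \approx 3.0$)
$I - X = \frac{1172368}{390789} - -412584 = \frac{1172368}{390789} + 412584 = \frac{161234461144}{390789}$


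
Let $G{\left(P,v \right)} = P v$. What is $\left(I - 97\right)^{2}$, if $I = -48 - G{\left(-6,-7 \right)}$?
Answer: $34969$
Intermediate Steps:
$I = -90$ ($I = -48 - \left(-6\right) \left(-7\right) = -48 - 42 = -90$)
$\left(I - 97\right)^{2} = \left(-90 - 97\right)^{2} = \left(-187\right)^{2} = 34969$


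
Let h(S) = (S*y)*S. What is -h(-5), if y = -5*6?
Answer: 750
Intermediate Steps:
y = -30
h(S) = -30*S² (h(S) = (S*(-30))*S = (-30*S)*S = -30*S²)
-h(-5) = -(-30)*(-5)² = -(-30)*25 = -1*(-750) = 750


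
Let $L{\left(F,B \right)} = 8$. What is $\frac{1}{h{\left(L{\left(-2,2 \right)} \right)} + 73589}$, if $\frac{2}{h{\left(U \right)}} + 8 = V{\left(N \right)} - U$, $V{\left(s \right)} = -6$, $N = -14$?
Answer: $\frac{11}{809478} \approx 1.3589 \cdot 10^{-5}$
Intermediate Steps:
$h{\left(U \right)} = \frac{2}{-14 - U}$ ($h{\left(U \right)} = \frac{2}{-8 - \left(6 + U\right)} = \frac{2}{-14 - U}$)
$\frac{1}{h{\left(L{\left(-2,2 \right)} \right)} + 73589} = \frac{1}{- \frac{2}{14 + 8} + 73589} = \frac{1}{- \frac{2}{22} + 73589} = \frac{1}{\left(-2\right) \frac{1}{22} + 73589} = \frac{1}{- \frac{1}{11} + 73589} = \frac{1}{\frac{809478}{11}} = \frac{11}{809478}$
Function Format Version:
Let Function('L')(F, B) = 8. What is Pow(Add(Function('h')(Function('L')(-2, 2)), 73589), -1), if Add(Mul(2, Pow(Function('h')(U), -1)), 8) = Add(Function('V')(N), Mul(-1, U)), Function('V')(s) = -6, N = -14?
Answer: Rational(11, 809478) ≈ 1.3589e-5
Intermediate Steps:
Function('h')(U) = Mul(2, Pow(Add(-14, Mul(-1, U)), -1)) (Function('h')(U) = Mul(2, Pow(Add(-8, Add(-6, Mul(-1, U))), -1)) = Mul(2, Pow(Add(-14, Mul(-1, U)), -1)))
Pow(Add(Function('h')(Function('L')(-2, 2)), 73589), -1) = Pow(Add(Mul(-2, Pow(Add(14, 8), -1)), 73589), -1) = Pow(Add(Mul(-2, Pow(22, -1)), 73589), -1) = Pow(Add(Mul(-2, Rational(1, 22)), 73589), -1) = Pow(Add(Rational(-1, 11), 73589), -1) = Pow(Rational(809478, 11), -1) = Rational(11, 809478)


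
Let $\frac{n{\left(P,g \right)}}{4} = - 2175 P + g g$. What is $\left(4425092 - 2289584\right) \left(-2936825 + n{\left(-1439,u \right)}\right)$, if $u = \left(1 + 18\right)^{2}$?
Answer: $21576658174572$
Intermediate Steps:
$u = 361$ ($u = 19^{2} = 361$)
$n{\left(P,g \right)} = - 8700 P + 4 g^{2}$ ($n{\left(P,g \right)} = 4 \left(- 2175 P + g g\right) = 4 \left(- 2175 P + g^{2}\right) = 4 \left(g^{2} - 2175 P\right) = - 8700 P + 4 g^{2}$)
$\left(4425092 - 2289584\right) \left(-2936825 + n{\left(-1439,u \right)}\right) = \left(4425092 - 2289584\right) \left(-2936825 + \left(\left(-8700\right) \left(-1439\right) + 4 \cdot 361^{2}\right)\right) = 2135508 \left(-2936825 + \left(12519300 + 4 \cdot 130321\right)\right) = 2135508 \left(-2936825 + \left(12519300 + 521284\right)\right) = 2135508 \left(-2936825 + 13040584\right) = 2135508 \cdot 10103759 = 21576658174572$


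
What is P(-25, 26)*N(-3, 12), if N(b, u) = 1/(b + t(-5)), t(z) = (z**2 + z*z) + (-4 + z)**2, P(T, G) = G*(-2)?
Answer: -13/32 ≈ -0.40625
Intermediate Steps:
P(T, G) = -2*G
t(z) = (-4 + z)**2 + 2*z**2 (t(z) = (z**2 + z**2) + (-4 + z)**2 = 2*z**2 + (-4 + z)**2 = (-4 + z)**2 + 2*z**2)
N(b, u) = 1/(131 + b) (N(b, u) = 1/(b + ((-4 - 5)**2 + 2*(-5)**2)) = 1/(b + ((-9)**2 + 2*25)) = 1/(b + (81 + 50)) = 1/(b + 131) = 1/(131 + b))
P(-25, 26)*N(-3, 12) = (-2*26)/(131 - 3) = -52/128 = -52*1/128 = -13/32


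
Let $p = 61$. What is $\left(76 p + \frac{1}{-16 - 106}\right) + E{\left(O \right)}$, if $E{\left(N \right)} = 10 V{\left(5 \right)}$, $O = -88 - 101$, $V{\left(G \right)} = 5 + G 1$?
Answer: $\frac{577791}{122} \approx 4736.0$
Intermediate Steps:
$V{\left(G \right)} = 5 + G$
$O = -189$
$E{\left(N \right)} = 100$ ($E{\left(N \right)} = 10 \left(5 + 5\right) = 10 \cdot 10 = 100$)
$\left(76 p + \frac{1}{-16 - 106}\right) + E{\left(O \right)} = \left(76 \cdot 61 + \frac{1}{-16 - 106}\right) + 100 = \left(4636 + \frac{1}{-122}\right) + 100 = \left(4636 - \frac{1}{122}\right) + 100 = \frac{565591}{122} + 100 = \frac{577791}{122}$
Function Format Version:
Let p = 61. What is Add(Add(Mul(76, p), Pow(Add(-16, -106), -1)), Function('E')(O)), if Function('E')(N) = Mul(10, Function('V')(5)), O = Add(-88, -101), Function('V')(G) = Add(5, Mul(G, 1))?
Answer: Rational(577791, 122) ≈ 4736.0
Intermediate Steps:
Function('V')(G) = Add(5, G)
O = -189
Function('E')(N) = 100 (Function('E')(N) = Mul(10, Add(5, 5)) = Mul(10, 10) = 100)
Add(Add(Mul(76, p), Pow(Add(-16, -106), -1)), Function('E')(O)) = Add(Add(Mul(76, 61), Pow(Add(-16, -106), -1)), 100) = Add(Add(4636, Pow(-122, -1)), 100) = Add(Add(4636, Rational(-1, 122)), 100) = Add(Rational(565591, 122), 100) = Rational(577791, 122)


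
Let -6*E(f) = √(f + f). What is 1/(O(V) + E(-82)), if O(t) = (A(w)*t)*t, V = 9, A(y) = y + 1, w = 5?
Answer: 4374/2125805 + 3*I*√41/2125805 ≈ 0.0020576 + 9.0363e-6*I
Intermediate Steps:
E(f) = -√2*√f/6 (E(f) = -√(f + f)/6 = -√2*√f/6)
A(y) = 1 + y
O(t) = 6*t² (O(t) = ((1 + 5)*t)*t = (6*t)*t = 6*t²)
1/(O(V) + E(-82)) = 1/(6*9² - √2*√(-82)/6) = 1/(6*81 - √2*I*√82/6) = 1/(486 - I*√41/3)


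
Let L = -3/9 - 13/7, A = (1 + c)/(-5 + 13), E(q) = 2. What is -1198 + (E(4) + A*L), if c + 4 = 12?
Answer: -33557/28 ≈ -1198.5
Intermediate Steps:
c = 8 (c = -4 + 12 = 8)
A = 9/8 (A = (1 + 8)/(-5 + 13) = 9/8 ≈ 1.1250)
L = -46/21 (L = -3*⅑ - 13*⅐ = -⅓ - 13/7 = -46/21 ≈ -2.1905)
-1198 + (E(4) + A*L) = -1198 + (2 + (9/8)*(-46/21)) = -1198 + (2 - 69/28) = -1198 - 13/28 = -33557/28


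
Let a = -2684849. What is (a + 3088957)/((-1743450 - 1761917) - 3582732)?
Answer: -404108/7088099 ≈ -0.057012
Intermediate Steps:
(a + 3088957)/((-1743450 - 1761917) - 3582732) = (-2684849 + 3088957)/((-1743450 - 1761917) - 3582732) = 404108/(-3505367 - 3582732) = 404108/(-7088099) = 404108*(-1/7088099) = -404108/7088099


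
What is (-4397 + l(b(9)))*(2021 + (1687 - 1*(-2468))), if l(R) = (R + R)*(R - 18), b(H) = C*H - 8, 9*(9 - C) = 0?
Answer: 22437408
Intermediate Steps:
C = 9 (C = 9 - ⅑*0 = 9 + 0 = 9)
b(H) = -8 + 9*H (b(H) = 9*H - 8 = -8 + 9*H)
l(R) = 2*R*(-18 + R) (l(R) = (2*R)*(-18 + R) = 2*R*(-18 + R))
(-4397 + l(b(9)))*(2021 + (1687 - 1*(-2468))) = (-4397 + 2*(-8 + 9*9)*(-18 + (-8 + 9*9)))*(2021 + (1687 - 1*(-2468))) = (-4397 + 2*(-8 + 81)*(-18 + (-8 + 81)))*(2021 + (1687 + 2468)) = (-4397 + 2*73*(-18 + 73))*(2021 + 4155) = (-4397 + 2*73*55)*6176 = (-4397 + 8030)*6176 = 3633*6176 = 22437408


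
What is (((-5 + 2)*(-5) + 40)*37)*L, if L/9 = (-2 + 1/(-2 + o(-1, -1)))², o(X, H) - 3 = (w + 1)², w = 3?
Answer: 19945035/289 ≈ 69014.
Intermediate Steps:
o(X, H) = 19 (o(X, H) = 3 + (3 + 1)² = 3 + 4² = 3 + 16 = 19)
L = 9801/289 (L = 9*(-2 + 1/(-2 + 19))² = 9*(-2 + 1/17)² = 9*(-33/17)² = 9*(1089/289) = 9801/289 ≈ 33.914)
(((-5 + 2)*(-5) + 40)*37)*L = (((-5 + 2)*(-5) + 40)*37)*(9801/289) = ((-3*(-5) + 40)*37)*(9801/289) = ((15 + 40)*37)*(9801/289) = (55*37)*(9801/289) = 2035*(9801/289) = 19945035/289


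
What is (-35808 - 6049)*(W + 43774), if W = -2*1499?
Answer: -1706761032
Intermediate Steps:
W = -2998
(-35808 - 6049)*(W + 43774) = (-35808 - 6049)*(-2998 + 43774) = -41857*40776 = -1706761032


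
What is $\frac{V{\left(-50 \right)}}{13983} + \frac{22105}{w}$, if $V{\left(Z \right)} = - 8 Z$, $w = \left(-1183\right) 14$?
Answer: $- \frac{302469415}{231586446} \approx -1.3061$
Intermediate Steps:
$w = -16562$
$V{\left(Z \right)} = - 8 Z$
$\frac{V{\left(-50 \right)}}{13983} + \frac{22105}{w} = \frac{\left(-8\right) \left(-50\right)}{13983} + \frac{22105}{-16562} = 400 \cdot \frac{1}{13983} + 22105 \left(- \frac{1}{16562}\right) = \frac{400}{13983} - \frac{22105}{16562} = - \frac{302469415}{231586446}$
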